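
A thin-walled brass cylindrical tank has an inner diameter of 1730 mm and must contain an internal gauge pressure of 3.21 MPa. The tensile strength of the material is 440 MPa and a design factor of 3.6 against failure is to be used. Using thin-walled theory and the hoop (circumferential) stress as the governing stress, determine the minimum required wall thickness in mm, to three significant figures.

t = 22.7 mm

σ_allow = 440/3.6 = 122.2 MPa.
Hoop stress σ_h = pD/(2t), so t = pD/(2σ_allow) = 3.21×1730/(2×122.2) = 22.72 mm.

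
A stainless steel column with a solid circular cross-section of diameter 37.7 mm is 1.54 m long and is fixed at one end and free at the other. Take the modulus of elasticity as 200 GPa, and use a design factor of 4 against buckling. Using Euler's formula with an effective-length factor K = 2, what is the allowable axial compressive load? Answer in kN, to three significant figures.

P_allow = 5.16 kN

I = πd⁴/64 = π×37.7⁴/64 = 99160 mm⁴.
Effective length L_e = KL = 2×1.54 m = 3080 mm.
Euler critical load P_cr = π²EI/L_e² = π²×200000×99160/3080² = 20630 N.
P_allow = P_cr/n = 20630/4 = 5158 N.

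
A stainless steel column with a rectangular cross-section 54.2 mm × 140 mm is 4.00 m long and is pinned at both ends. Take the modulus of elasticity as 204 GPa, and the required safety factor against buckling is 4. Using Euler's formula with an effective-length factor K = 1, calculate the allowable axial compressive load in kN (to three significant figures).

P_allow = 58.4 kN

Buckling occurs about the weak axis: I_min = h·b³/12 = 140×54.2³/12 = 1.858×10^6 mm⁴ (b = 54.2 mm is the smaller dimension).
Effective length L_e = KL = 1×4.00 m = 4000 mm.
Euler critical load P_cr = π²EI/L_e² = π²×204000×1.858×10^6/4000² = 233800 N.
P_allow = P_cr/n = 233800/4 = 58440 N.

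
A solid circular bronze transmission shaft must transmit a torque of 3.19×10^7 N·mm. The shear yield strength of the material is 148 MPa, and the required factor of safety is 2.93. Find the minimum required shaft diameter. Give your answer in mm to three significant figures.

d = 148 mm

Allowable shear stress τ_allow = 148/2.93 = 50.51 MPa.
For a solid shaft τ = 16T/(πd³), so d³ = 16T/(π τ_allow) = 16×3.1900×10^7/(π×50.51) = 3.216×10^6 mm³.
d = (3.216×10^6)^(1/3) = 147.6 mm.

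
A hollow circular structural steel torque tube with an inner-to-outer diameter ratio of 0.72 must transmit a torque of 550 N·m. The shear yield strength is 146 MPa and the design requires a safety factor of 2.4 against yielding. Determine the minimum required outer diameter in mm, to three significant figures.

d_o = 39.8 mm

τ_allow = 146/2.4 = 60.83 MPa.
For a hollow shaft τ = 16T/[πd_o³(1−k⁴)] with k = 0.72, so 1−k⁴ = 0.7313.
d_o³ = 16T/[π τ_allow (1−k⁴)] = 16×550000/(π×60.83×0.7313) = 62970 mm³.
d_o = 39.78 mm.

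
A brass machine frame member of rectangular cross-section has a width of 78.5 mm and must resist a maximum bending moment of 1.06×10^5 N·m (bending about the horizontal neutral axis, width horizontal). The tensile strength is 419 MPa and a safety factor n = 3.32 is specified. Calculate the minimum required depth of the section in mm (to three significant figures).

h = 253 mm

σ_allow = 419/3.32 = 126.2 MPa.
For a rectangular section σ = 6M/(bh²), so h² = 6M/(b σ_allow) = 6×1.0600×10^8/(78.5×126.2) = 64200 mm².
h = 253.4 mm.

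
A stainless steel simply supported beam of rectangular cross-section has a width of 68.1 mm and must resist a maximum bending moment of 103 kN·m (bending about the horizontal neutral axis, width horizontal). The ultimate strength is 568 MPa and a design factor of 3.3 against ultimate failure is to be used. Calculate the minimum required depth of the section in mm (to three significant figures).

h = 230 mm

σ_allow = 568/3.3 = 172.1 MPa.
For a rectangular section σ = 6M/(bh²), so h² = 6M/(b σ_allow) = 6×1.0300×10^8/(68.1×172.1) = 52720 mm².
h = 229.6 mm.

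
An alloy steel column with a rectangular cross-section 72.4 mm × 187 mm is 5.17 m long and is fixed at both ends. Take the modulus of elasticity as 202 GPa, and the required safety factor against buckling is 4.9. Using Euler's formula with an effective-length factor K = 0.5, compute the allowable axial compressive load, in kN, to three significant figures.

Buckling occurs about the weak axis: I_min = h·b³/12 = 187×72.4³/12 = 5.914×10^6 mm⁴ (b = 72.4 mm is the smaller dimension).
Effective length L_e = KL = 0.5×5.17 m = 2585 mm.
Euler critical load P_cr = π²EI/L_e² = π²×202000×5.914×10^6/2585² = 1.764×10^6 N.
P_allow = P_cr/n = 1.764×10^6/4.9 = 360100 N.

P_allow = 360 kN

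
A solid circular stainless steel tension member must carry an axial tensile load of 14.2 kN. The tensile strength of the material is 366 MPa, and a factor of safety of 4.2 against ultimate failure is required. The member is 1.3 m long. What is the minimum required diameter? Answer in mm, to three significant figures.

d = 14.4 mm

Allowable stress σ_allow = 366/4.2 = 87.14 MPa.
Required area A = F/σ_allow = 14200/87.14 = 163.0 mm².
A = πd²/4 → d = √(4A/π) = 14.40 mm.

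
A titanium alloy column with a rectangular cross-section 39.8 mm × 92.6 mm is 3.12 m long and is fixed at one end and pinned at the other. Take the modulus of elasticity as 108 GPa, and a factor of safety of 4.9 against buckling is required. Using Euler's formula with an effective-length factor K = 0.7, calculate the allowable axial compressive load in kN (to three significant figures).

Buckling occurs about the weak axis: I_min = h·b³/12 = 92.6×39.8³/12 = 486500 mm⁴ (b = 39.8 mm is the smaller dimension).
Effective length L_e = KL = 0.7×3.12 m = 2184 mm.
Euler critical load P_cr = π²EI/L_e² = π²×108000×486500/2184² = 108700 N.
P_allow = P_cr/n = 108700/4.9 = 22190 N.

P_allow = 22.2 kN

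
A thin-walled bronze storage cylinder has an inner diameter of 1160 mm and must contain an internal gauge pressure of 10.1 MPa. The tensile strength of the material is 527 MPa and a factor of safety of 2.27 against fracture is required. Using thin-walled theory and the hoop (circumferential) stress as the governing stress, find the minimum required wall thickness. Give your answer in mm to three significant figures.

t = 25.2 mm

σ_allow = 527/2.27 = 232.2 MPa.
Hoop stress σ_h = pD/(2t), so t = pD/(2σ_allow) = 10.1×1160/(2×232.2) = 25.23 mm.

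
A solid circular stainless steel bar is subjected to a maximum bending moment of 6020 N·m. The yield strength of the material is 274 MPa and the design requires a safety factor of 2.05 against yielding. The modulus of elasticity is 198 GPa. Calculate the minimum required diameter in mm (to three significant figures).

σ_allow = 274/2.05 = 133.7 MPa.
For a solid circular section σ = 32M/(πd³), so d³ = 32M/(π σ_allow) = 32×6020000/(π×133.7) = 458800 mm³.
d = 77.13 mm.

d = 77.1 mm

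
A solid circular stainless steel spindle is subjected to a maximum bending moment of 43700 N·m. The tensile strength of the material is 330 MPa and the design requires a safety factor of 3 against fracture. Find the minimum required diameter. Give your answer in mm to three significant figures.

σ_allow = 330/3 = 110.0 MPa.
For a solid circular section σ = 32M/(πd³), so d³ = 32M/(π σ_allow) = 32×4.3700×10^7/(π×110.0) = 4.047×10^6 mm³.
d = 159.4 mm.

d = 159 mm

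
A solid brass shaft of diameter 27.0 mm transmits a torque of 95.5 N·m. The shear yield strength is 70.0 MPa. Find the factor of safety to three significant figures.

τ = 16T/(πd³) = 16×95500/(π×27.0³) = 24.71 MPa.
n = τ_limit/τ = 70.0/24.71 = 2.833.

n = 2.83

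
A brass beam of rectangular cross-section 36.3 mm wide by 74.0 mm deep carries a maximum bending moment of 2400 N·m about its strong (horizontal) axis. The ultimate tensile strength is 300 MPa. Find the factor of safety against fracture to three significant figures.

n = 4.14

Section modulus S = bh²/6 = 36.3×74.0²/6 = 33130 mm³.
σ = M/S = 2400000/33130 = 72.44 MPa.
n = 300/72.44 = 4.141.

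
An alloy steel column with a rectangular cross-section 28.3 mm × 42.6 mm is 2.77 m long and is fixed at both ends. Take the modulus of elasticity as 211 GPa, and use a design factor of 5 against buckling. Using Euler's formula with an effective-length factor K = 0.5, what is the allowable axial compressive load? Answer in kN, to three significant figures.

Buckling occurs about the weak axis: I_min = h·b³/12 = 42.6×28.3³/12 = 80460 mm⁴ (b = 28.3 mm is the smaller dimension).
Effective length L_e = KL = 0.5×2.77 m = 1385 mm.
Euler critical load P_cr = π²EI/L_e² = π²×211000×80460/1385² = 87350 N.
P_allow = P_cr/n = 87350/5 = 17470 N.

P_allow = 17.5 kN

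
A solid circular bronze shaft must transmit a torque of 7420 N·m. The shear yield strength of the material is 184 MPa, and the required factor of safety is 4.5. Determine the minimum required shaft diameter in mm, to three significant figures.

d = 97.4 mm

Allowable shear stress τ_allow = 184/4.5 = 40.89 MPa.
For a solid shaft τ = 16T/(πd³), so d³ = 16T/(π τ_allow) = 16×7420000/(π×40.89) = 924200 mm³.
d = (924200)^(1/3) = 97.41 mm.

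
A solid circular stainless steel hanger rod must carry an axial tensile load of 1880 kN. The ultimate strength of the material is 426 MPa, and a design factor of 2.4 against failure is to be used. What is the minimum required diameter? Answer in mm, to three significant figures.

Allowable stress σ_allow = 426/2.4 = 177.5 MPa.
Required area A = F/σ_allow = 1880000/177.5 = 10590 mm².
A = πd²/4 → d = √(4A/π) = 116.1 mm.

d = 116 mm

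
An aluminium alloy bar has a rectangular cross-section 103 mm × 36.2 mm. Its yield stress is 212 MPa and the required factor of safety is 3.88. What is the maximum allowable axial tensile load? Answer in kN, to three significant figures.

σ_allow = 212/3.88 = 54.64 MPa.
A = 103×36.2 = 3729 mm².
F_allow = σ_allow × A = 54.64×3729 = 203700 N.

F_allow = 204 kN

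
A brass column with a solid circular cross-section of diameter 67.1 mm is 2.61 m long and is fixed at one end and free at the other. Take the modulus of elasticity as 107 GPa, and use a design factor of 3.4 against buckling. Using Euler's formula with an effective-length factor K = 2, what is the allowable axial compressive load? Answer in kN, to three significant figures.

I = πd⁴/64 = π×67.1⁴/64 = 995100 mm⁴.
Effective length L_e = KL = 2×2.61 m = 5220 mm.
Euler critical load P_cr = π²EI/L_e² = π²×107000×995100/5220² = 38570 N.
P_allow = P_cr/n = 38570/3.4 = 11340 N.

P_allow = 11.3 kN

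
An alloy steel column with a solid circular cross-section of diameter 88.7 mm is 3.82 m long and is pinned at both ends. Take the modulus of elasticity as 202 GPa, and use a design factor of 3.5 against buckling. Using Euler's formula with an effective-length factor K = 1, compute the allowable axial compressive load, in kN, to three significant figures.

P_allow = 119 kN

I = πd⁴/64 = π×88.7⁴/64 = 3.039×10^6 mm⁴.
Effective length L_e = KL = 1×3.82 m = 3820 mm.
Euler critical load P_cr = π²EI/L_e² = π²×202000×3.039×10^6/3820² = 415100 N.
P_allow = P_cr/n = 415100/3.5 = 118600 N.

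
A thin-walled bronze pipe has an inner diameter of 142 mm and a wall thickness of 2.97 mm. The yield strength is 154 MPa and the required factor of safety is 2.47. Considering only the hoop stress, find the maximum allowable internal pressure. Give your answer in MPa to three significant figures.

p_allow = 2.61 MPa

σ_allow = 154/2.47 = 62.35 MPa.
σ_h = pD/(2t) → p_allow = 2σ_allow t/D = 2×62.35×2.97/142 = 2.608 MPa.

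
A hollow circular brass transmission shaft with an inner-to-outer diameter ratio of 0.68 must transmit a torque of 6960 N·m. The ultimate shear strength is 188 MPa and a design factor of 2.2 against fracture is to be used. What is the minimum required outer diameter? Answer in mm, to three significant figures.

d_o = 80.8 mm

τ_allow = 188/2.2 = 85.45 MPa.
For a hollow shaft τ = 16T/[πd_o³(1−k⁴)] with k = 0.68, so 1−k⁴ = 0.7862.
d_o³ = 16T/[π τ_allow (1−k⁴)] = 16×6960000/(π×85.45×0.7862) = 527600 mm³.
d_o = 80.81 mm.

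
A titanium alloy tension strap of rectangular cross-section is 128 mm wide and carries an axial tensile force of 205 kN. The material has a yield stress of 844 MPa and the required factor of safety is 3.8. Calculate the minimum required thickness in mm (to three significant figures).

σ_allow = 844/3.8 = 222.1 MPa.
Required area A = F/σ_allow = 205000/222.1 = 923.0 mm².
t = A/w = 923.0/128 = 7.211 mm.

t = 7.21 mm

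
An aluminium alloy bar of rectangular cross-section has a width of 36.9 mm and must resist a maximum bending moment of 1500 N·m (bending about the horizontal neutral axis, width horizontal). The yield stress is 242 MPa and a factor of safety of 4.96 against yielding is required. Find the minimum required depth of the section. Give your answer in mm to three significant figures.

σ_allow = 242/4.96 = 48.79 MPa.
For a rectangular section σ = 6M/(bh²), so h² = 6M/(b σ_allow) = 6×1500000/(36.9×48.79) = 4999 mm².
h = 70.70 mm.

h = 70.7 mm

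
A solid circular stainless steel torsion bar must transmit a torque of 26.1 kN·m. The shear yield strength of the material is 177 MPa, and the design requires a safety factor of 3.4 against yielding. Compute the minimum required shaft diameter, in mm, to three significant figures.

d = 137 mm

Allowable shear stress τ_allow = 177/3.4 = 52.06 MPa.
For a solid shaft τ = 16T/(πd³), so d³ = 16T/(π τ_allow) = 16×2.6100×10^7/(π×52.06) = 2.553×10^6 mm³.
d = (2.553×10^6)^(1/3) = 136.7 mm.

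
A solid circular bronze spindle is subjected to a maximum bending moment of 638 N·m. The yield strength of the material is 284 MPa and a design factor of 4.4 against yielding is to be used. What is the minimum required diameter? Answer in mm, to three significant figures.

σ_allow = 284/4.4 = 64.55 MPa.
For a solid circular section σ = 32M/(πd³), so d³ = 32M/(π σ_allow) = 32×638000/(π×64.55) = 100700 mm³.
d = 46.52 mm.

d = 46.5 mm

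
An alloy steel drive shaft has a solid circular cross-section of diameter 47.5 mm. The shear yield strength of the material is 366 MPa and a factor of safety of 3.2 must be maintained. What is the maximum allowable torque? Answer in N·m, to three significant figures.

τ_allow = 366/3.2 = 114.4 MPa.
For a solid shaft T_allow = τ_allow·πd³/16; πd³/16 = π×47.5³/16 = 21040 mm³.
T_allow = 114.4×21040 = 2.407×10^6 N·mm = 2407 N·m.

T_allow = 2410 N·m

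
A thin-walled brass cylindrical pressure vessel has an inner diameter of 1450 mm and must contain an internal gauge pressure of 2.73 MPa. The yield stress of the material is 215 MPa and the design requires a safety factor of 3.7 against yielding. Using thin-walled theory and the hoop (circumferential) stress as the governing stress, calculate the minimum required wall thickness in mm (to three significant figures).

σ_allow = 215/3.7 = 58.11 MPa.
Hoop stress σ_h = pD/(2t), so t = pD/(2σ_allow) = 2.73×1450/(2×58.11) = 34.06 mm.

t = 34.1 mm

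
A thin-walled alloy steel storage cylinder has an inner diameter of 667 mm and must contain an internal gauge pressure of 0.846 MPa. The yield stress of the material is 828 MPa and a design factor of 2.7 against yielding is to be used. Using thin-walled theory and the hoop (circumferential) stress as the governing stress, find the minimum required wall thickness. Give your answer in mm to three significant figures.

t = 0.920 mm

σ_allow = 828/2.7 = 306.7 MPa.
Hoop stress σ_h = pD/(2t), so t = pD/(2σ_allow) = 0.846×667/(2×306.7) = 0.9200 mm.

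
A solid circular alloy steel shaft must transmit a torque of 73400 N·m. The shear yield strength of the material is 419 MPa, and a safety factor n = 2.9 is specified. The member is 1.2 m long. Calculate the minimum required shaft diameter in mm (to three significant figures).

Allowable shear stress τ_allow = 419/2.9 = 144.5 MPa.
For a solid shaft τ = 16T/(πd³), so d³ = 16T/(π τ_allow) = 16×7.3400×10^7/(π×144.5) = 2.587×10^6 mm³.
d = (2.587×10^6)^(1/3) = 137.3 mm.

d = 137 mm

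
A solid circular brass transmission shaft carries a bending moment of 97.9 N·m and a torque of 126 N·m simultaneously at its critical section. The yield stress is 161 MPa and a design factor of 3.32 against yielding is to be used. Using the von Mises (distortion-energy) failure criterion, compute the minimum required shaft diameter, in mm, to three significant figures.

d = 31.3 mm

σ_allow = σ_y/n = 161/3.32 = 48.49 MPa.
For a solid shaft σ_b = 32M/(πd³) and τ = 16T/(πd³), so the von Mises stress is σ' = (16/πd³)·√(4M²+3T²).
√(4M²+3T²) = √(4×(97900)² + 3×(126000)²) = 293200 N·mm.
d³ = 16×293200/(π×48.49) = 30790 mm³.
d = 31.34 mm.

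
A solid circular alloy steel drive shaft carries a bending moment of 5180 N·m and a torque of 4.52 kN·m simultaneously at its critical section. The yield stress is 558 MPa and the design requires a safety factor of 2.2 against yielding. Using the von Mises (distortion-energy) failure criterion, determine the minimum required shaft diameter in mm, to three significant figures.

d = 63.9 mm

σ_allow = σ_y/n = 558/2.2 = 253.6 MPa.
For a solid shaft σ_b = 32M/(πd³) and τ = 16T/(πd³), so the von Mises stress is σ' = (16/πd³)·√(4M²+3T²).
√(4M²+3T²) = √(4×(5.180×10^6)² + 3×(4.520×10^6)²) = 1.299×10^7 N·mm.
d³ = 16×1.299×10^7/(π×253.6) = 260700 mm³.
d = 63.89 mm.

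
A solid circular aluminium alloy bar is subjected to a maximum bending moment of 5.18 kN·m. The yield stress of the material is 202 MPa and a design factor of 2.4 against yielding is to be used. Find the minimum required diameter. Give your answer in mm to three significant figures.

d = 85.6 mm

σ_allow = 202/2.4 = 84.17 MPa.
For a solid circular section σ = 32M/(πd³), so d³ = 32M/(π σ_allow) = 32×5180000/(π×84.17) = 626900 mm³.
d = 85.58 mm.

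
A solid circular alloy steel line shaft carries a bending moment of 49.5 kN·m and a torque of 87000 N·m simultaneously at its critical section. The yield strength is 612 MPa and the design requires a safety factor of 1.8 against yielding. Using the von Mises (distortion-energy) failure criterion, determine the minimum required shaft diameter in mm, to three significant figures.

σ_allow = σ_y/n = 612/1.8 = 340.0 MPa.
For a solid shaft σ_b = 32M/(πd³) and τ = 16T/(πd³), so the von Mises stress is σ' = (16/πd³)·√(4M²+3T²).
√(4M²+3T²) = √(4×(4.950×10^7)² + 3×(8.700×10^7)²) = 1.803×10^8 N·mm.
d³ = 16×1.803×10^8/(π×340.0) = 2.701×10^6 mm³.
d = 139.3 mm.

d = 139 mm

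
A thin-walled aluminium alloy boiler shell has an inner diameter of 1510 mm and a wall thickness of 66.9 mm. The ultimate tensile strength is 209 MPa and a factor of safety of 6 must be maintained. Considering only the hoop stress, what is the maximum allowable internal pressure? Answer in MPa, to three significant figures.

σ_allow = 209/6 = 34.83 MPa.
σ_h = pD/(2t) → p_allow = 2σ_allow t/D = 2×34.83×66.9/1510 = 3.087 MPa.

p_allow = 3.09 MPa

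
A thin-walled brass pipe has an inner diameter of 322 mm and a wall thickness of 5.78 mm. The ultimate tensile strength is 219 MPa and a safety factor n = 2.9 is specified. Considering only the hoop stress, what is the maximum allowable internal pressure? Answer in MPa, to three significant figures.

σ_allow = 219/2.9 = 75.52 MPa.
σ_h = pD/(2t) → p_allow = 2σ_allow t/D = 2×75.52×5.78/322 = 2.711 MPa.

p_allow = 2.71 MPa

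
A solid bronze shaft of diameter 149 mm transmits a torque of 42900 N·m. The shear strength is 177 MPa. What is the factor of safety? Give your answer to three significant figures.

n = 2.68

τ = 16T/(πd³) = 16×4.2900×10^7/(π×149³) = 66.05 MPa.
n = τ_limit/τ = 177/66.05 = 2.680.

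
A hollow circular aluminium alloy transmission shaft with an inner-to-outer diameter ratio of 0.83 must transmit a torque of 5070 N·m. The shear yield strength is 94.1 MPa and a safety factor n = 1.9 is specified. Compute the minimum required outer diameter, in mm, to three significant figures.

d_o = 99.7 mm

τ_allow = 94.1/1.9 = 49.53 MPa.
For a hollow shaft τ = 16T/[πd_o³(1−k⁴)] with k = 0.83, so 1−k⁴ = 0.5254.
d_o³ = 16T/[π τ_allow (1−k⁴)] = 16×5070000/(π×49.53×0.5254) = 992300 mm³.
d_o = 99.74 mm.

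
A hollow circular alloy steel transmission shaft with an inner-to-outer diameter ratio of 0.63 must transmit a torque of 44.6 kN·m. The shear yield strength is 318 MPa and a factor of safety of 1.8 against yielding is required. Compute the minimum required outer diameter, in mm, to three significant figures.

d_o = 115 mm

τ_allow = 318/1.8 = 176.7 MPa.
For a hollow shaft τ = 16T/[πd_o³(1−k⁴)] with k = 0.63, so 1−k⁴ = 0.8425.
d_o³ = 16T/[π τ_allow (1−k⁴)] = 16×4.4600×10^7/(π×176.7×0.8425) = 1.526×10^6 mm³.
d_o = 115.1 mm.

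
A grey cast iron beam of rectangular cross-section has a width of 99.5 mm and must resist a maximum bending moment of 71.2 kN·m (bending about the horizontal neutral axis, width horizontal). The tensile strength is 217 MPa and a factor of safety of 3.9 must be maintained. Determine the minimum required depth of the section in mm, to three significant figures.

h = 278 mm

σ_allow = 217/3.9 = 55.64 MPa.
For a rectangular section σ = 6M/(bh²), so h² = 6M/(b σ_allow) = 6×7.1200×10^7/(99.5×55.64) = 77160 mm².
h = 277.8 mm.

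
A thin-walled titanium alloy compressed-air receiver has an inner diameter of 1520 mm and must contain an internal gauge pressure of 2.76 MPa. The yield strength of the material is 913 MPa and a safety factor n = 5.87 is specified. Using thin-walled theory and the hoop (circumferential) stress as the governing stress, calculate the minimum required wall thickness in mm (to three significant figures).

σ_allow = 913/5.87 = 155.5 MPa.
Hoop stress σ_h = pD/(2t), so t = pD/(2σ_allow) = 2.76×1520/(2×155.5) = 13.49 mm.

t = 13.5 mm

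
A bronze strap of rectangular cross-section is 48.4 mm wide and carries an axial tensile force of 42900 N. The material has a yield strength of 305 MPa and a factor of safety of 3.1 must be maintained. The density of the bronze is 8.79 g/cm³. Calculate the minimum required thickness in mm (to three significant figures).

t = 9.01 mm

σ_allow = 305/3.1 = 98.39 MPa.
Required area A = F/σ_allow = 42900/98.39 = 436.0 mm².
t = A/w = 436.0/48.4 = 9.009 mm.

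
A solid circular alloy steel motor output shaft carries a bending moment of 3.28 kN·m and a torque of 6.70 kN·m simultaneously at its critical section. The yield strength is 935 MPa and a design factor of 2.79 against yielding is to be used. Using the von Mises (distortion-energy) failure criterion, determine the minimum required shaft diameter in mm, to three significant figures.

σ_allow = σ_y/n = 935/2.79 = 335.1 MPa.
For a solid shaft σ_b = 32M/(πd³) and τ = 16T/(πd³), so the von Mises stress is σ' = (16/πd³)·√(4M²+3T²).
√(4M²+3T²) = √(4×(3.280×10^6)² + 3×(6.700×10^6)²) = 1.333×10^7 N·mm.
d³ = 16×1.333×10^7/(π×335.1) = 202600 mm³.
d = 58.73 mm.

d = 58.7 mm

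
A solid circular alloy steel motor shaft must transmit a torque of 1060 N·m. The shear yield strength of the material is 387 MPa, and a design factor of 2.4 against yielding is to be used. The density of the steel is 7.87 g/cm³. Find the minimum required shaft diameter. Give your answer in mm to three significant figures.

d = 32.2 mm

Allowable shear stress τ_allow = 387/2.4 = 161.2 MPa.
For a solid shaft τ = 16T/(πd³), so d³ = 16T/(π τ_allow) = 16×1060000/(π×161.2) = 33480 mm³.
d = (33480)^(1/3) = 32.23 mm.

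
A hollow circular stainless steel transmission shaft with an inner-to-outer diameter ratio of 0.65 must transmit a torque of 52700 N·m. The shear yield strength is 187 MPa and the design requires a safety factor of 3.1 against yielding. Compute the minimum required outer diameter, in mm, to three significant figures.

τ_allow = 187/3.1 = 60.32 MPa.
For a hollow shaft τ = 16T/[πd_o³(1−k⁴)] with k = 0.65, so 1−k⁴ = 0.8215.
d_o³ = 16T/[π τ_allow (1−k⁴)] = 16×5.2700×10^7/(π×60.32×0.8215) = 5.416×10^6 mm³.
d_o = 175.6 mm.

d_o = 176 mm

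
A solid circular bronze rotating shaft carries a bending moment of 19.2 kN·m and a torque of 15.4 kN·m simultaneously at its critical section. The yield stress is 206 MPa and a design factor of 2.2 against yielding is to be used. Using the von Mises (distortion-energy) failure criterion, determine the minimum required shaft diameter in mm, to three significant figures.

d = 136 mm

σ_allow = σ_y/n = 206/2.2 = 93.64 MPa.
For a solid shaft σ_b = 32M/(πd³) and τ = 16T/(πd³), so the von Mises stress is σ' = (16/πd³)·√(4M²+3T²).
√(4M²+3T²) = √(4×(1.920×10^7)² + 3×(1.540×10^7)²) = 4.676×10^7 N·mm.
d³ = 16×4.676×10^7/(π×93.64) = 2.543×10^6 mm³.
d = 136.5 mm.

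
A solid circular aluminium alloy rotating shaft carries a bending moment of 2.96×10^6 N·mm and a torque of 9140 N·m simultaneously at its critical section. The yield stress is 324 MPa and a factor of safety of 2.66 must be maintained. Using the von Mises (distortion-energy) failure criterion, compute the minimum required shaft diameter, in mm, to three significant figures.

σ_allow = σ_y/n = 324/2.66 = 121.8 MPa.
For a solid shaft σ_b = 32M/(πd³) and τ = 16T/(πd³), so the von Mises stress is σ' = (16/πd³)·√(4M²+3T²).
√(4M²+3T²) = √(4×(2.960×10^6)² + 3×(9.140×10^6)²) = 1.690×10^7 N·mm.
d³ = 16×1.690×10^7/(π×121.8) = 706700 mm³.
d = 89.07 mm.

d = 89.1 mm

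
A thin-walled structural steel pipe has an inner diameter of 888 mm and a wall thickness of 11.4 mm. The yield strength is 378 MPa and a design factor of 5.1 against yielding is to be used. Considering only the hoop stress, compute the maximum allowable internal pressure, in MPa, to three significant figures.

p_allow = 1.90 MPa

σ_allow = 378/5.1 = 74.12 MPa.
σ_h = pD/(2t) → p_allow = 2σ_allow t/D = 2×74.12×11.4/888 = 1.903 MPa.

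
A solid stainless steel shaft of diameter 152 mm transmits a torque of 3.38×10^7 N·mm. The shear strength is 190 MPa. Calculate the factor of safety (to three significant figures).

τ = 16T/(πd³) = 16×3.3800×10^7/(π×152³) = 49.02 MPa.
n = τ_limit/τ = 190/49.02 = 3.876.

n = 3.88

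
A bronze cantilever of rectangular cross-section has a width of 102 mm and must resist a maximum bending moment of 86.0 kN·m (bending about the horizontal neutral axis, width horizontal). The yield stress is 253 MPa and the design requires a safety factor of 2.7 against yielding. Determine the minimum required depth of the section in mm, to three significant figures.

h = 232 mm

σ_allow = 253/2.7 = 93.70 MPa.
For a rectangular section σ = 6M/(bh²), so h² = 6M/(b σ_allow) = 6×8.6000×10^7/(102×93.70) = 53990 mm².
h = 232.4 mm.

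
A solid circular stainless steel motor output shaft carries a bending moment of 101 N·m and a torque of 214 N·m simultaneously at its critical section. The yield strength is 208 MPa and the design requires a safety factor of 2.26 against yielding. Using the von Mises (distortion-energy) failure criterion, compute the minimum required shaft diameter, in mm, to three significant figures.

d = 28.6 mm

σ_allow = σ_y/n = 208/2.26 = 92.04 MPa.
For a solid shaft σ_b = 32M/(πd³) and τ = 16T/(πd³), so the von Mises stress is σ' = (16/πd³)·√(4M²+3T²).
√(4M²+3T²) = √(4×(101000)² + 3×(214000)²) = 422100 N·mm.
d³ = 16×422100/(π×92.04) = 23360 mm³.
d = 28.59 mm.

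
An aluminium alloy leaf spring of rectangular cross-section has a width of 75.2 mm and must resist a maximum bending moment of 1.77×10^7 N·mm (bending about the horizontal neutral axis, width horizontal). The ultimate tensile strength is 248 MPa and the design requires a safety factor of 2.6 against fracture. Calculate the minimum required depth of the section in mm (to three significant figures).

σ_allow = 248/2.6 = 95.38 MPa.
For a rectangular section σ = 6M/(bh²), so h² = 6M/(b σ_allow) = 6×1.7700×10^7/(75.2×95.38) = 14810 mm².
h = 121.7 mm.

h = 122 mm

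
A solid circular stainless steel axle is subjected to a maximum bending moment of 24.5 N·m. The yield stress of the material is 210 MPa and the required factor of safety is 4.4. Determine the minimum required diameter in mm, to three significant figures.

σ_allow = 210/4.4 = 47.73 MPa.
For a solid circular section σ = 32M/(πd³), so d³ = 32M/(π σ_allow) = 32×24500/(π×47.73) = 5229 mm³.
d = 17.36 mm.

d = 17.4 mm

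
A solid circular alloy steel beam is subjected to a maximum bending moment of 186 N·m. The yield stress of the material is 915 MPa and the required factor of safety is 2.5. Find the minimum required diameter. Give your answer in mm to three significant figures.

σ_allow = 915/2.5 = 366.0 MPa.
For a solid circular section σ = 32M/(πd³), so d³ = 32M/(π σ_allow) = 32×186000/(π×366.0) = 5176 mm³.
d = 17.30 mm.

d = 17.3 mm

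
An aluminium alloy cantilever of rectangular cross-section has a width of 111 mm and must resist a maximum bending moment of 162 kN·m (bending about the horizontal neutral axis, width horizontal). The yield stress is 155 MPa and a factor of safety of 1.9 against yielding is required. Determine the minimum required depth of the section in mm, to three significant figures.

σ_allow = 155/1.9 = 81.58 MPa.
For a rectangular section σ = 6M/(bh²), so h² = 6M/(b σ_allow) = 6×1.6200×10^8/(111×81.58) = 107300 mm².
h = 327.6 mm.

h = 328 mm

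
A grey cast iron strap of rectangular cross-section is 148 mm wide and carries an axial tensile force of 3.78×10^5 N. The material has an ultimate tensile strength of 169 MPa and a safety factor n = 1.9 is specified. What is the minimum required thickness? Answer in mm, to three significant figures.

t = 28.7 mm

σ_allow = 169/1.9 = 88.95 MPa.
Required area A = F/σ_allow = 378000/88.95 = 4250 mm².
t = A/w = 4250/148 = 28.71 mm.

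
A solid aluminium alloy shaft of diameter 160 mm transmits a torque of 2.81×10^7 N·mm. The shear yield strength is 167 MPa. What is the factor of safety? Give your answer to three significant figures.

τ = 16T/(πd³) = 16×2.8100×10^7/(π×160³) = 34.94 MPa.
n = τ_limit/τ = 167/34.94 = 4.780.

n = 4.78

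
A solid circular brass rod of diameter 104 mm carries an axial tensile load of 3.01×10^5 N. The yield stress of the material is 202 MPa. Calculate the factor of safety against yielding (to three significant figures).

n = 5.70

A = πd²/4 = 8495 mm².
σ = F/A = 301000/8495 = 35.43 MPa.
n = 202/35.43 = 5.701.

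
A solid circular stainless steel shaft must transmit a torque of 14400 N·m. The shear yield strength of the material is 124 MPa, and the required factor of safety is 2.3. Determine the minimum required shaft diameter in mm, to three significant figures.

d = 111 mm

Allowable shear stress τ_allow = 124/2.3 = 53.91 MPa.
For a solid shaft τ = 16T/(πd³), so d³ = 16T/(π τ_allow) = 16×1.4400×10^7/(π×53.91) = 1.360×10^6 mm³.
d = (1.360×10^6)^(1/3) = 110.8 mm.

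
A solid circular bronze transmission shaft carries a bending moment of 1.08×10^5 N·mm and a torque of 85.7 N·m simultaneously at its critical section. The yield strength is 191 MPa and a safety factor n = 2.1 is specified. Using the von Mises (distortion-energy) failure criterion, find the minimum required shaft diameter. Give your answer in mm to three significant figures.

d = 24.5 mm

σ_allow = σ_y/n = 191/2.1 = 90.95 MPa.
For a solid shaft σ_b = 32M/(πd³) and τ = 16T/(πd³), so the von Mises stress is σ' = (16/πd³)·√(4M²+3T²).
√(4M²+3T²) = √(4×(108000)² + 3×(85700)²) = 262100 N·mm.
d³ = 16×262100/(π×90.95) = 14680 mm³.
d = 24.48 mm.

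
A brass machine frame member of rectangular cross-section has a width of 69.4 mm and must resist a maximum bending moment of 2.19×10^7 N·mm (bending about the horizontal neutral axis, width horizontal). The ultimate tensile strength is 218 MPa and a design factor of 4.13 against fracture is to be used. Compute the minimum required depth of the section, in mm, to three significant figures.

h = 189 mm

σ_allow = 218/4.13 = 52.78 MPa.
For a rectangular section σ = 6M/(bh²), so h² = 6M/(b σ_allow) = 6×2.1900×10^7/(69.4×52.78) = 35870 mm².
h = 189.4 mm.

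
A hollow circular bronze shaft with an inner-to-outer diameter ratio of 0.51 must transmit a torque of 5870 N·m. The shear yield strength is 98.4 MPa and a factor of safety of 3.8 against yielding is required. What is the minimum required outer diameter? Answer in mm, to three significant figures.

d_o = 107 mm

τ_allow = 98.4/3.8 = 25.89 MPa.
For a hollow shaft τ = 16T/[πd_o³(1−k⁴)] with k = 0.51, so 1−k⁴ = 0.9323.
d_o³ = 16T/[π τ_allow (1−k⁴)] = 16×5870000/(π×25.89×0.9323) = 1.238×10^6 mm³.
d_o = 107.4 mm.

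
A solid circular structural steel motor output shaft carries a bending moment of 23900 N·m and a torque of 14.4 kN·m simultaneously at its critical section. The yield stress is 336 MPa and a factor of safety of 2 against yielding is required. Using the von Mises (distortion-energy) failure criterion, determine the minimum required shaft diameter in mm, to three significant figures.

σ_allow = σ_y/n = 336/2 = 168.0 MPa.
For a solid shaft σ_b = 32M/(πd³) and τ = 16T/(πd³), so the von Mises stress is σ' = (16/πd³)·√(4M²+3T²).
√(4M²+3T²) = √(4×(2.390×10^7)² + 3×(1.440×10^7)²) = 5.392×10^7 N·mm.
d³ = 16×5.392×10^7/(π×168.0) = 1.634×10^6 mm³.
d = 117.8 mm.

d = 118 mm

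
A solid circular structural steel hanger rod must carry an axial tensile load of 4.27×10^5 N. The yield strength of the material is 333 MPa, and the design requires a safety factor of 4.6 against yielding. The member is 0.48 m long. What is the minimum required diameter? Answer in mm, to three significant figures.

d = 86.7 mm

Allowable stress σ_allow = 333/4.6 = 72.39 MPa.
Required area A = F/σ_allow = 427000/72.39 = 5898 mm².
A = πd²/4 → d = √(4A/π) = 86.66 mm.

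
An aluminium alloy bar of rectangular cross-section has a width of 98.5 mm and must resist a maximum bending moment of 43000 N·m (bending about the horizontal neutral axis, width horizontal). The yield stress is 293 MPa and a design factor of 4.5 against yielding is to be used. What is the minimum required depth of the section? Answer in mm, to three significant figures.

h = 201 mm

σ_allow = 293/4.5 = 65.11 MPa.
For a rectangular section σ = 6M/(bh²), so h² = 6M/(b σ_allow) = 6×4.3000×10^7/(98.5×65.11) = 40230 mm².
h = 200.6 mm.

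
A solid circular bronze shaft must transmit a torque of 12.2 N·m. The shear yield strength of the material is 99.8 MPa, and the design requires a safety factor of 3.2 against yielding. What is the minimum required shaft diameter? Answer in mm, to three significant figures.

d = 12.6 mm

Allowable shear stress τ_allow = 99.8/3.2 = 31.19 MPa.
For a solid shaft τ = 16T/(πd³), so d³ = 16T/(π τ_allow) = 16×12200/(π×31.19) = 1992 mm³.
d = (1992)^(1/3) = 12.58 mm.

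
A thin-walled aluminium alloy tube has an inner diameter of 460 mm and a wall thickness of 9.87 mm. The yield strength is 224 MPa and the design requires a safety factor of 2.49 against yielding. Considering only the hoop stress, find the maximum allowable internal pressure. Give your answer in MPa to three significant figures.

p_allow = 3.86 MPa

σ_allow = 224/2.49 = 89.96 MPa.
σ_h = pD/(2t) → p_allow = 2σ_allow t/D = 2×89.96×9.87/460 = 3.860 MPa.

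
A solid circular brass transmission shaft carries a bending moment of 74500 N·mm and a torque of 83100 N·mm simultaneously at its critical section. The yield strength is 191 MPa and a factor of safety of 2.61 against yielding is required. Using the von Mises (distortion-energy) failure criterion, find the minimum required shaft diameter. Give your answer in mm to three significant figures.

d = 24.3 mm

σ_allow = σ_y/n = 191/2.61 = 73.18 MPa.
For a solid shaft σ_b = 32M/(πd³) and τ = 16T/(πd³), so the von Mises stress is σ' = (16/πd³)·√(4M²+3T²).
√(4M²+3T²) = √(4×(74500)² + 3×(83100)²) = 207200 N·mm.
d³ = 16×207200/(π×73.18) = 14420 mm³.
d = 24.34 mm.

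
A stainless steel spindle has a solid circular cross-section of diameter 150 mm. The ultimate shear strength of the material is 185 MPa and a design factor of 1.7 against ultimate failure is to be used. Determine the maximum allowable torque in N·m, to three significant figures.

τ_allow = 185/1.7 = 108.8 MPa.
For a solid shaft T_allow = τ_allow·πd³/16; πd³/16 = π×150³/16 = 662700 mm³.
T_allow = 108.8×662700 = 7.212×10^7 N·mm = 72120 N·m.

T_allow = 72100 N·m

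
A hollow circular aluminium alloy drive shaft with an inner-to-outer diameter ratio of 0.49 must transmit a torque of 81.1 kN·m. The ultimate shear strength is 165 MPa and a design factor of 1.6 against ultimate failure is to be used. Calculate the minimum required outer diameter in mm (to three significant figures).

d_o = 162 mm

τ_allow = 165/1.6 = 103.1 MPa.
For a hollow shaft τ = 16T/[πd_o³(1−k⁴)] with k = 0.49, so 1−k⁴ = 0.9424.
d_o³ = 16T/[π τ_allow (1−k⁴)] = 16×8.1100×10^7/(π×103.1×0.9424) = 4.250×10^6 mm³.
d_o = 162.0 mm.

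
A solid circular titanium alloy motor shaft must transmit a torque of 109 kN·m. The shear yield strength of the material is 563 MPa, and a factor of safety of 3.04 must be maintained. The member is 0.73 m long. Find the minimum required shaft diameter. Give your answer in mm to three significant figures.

d = 144 mm

Allowable shear stress τ_allow = 563/3.04 = 185.2 MPa.
For a solid shaft τ = 16T/(πd³), so d³ = 16T/(π τ_allow) = 16×1.0900×10^8/(π×185.2) = 2.998×10^6 mm³.
d = (2.998×10^6)^(1/3) = 144.2 mm.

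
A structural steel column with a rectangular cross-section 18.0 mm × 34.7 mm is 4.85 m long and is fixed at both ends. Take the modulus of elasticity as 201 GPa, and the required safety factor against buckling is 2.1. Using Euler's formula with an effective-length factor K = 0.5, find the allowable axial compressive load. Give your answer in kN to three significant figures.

P_allow = 2.71 kN

Buckling occurs about the weak axis: I_min = h·b³/12 = 34.7×18.0³/12 = 16860 mm⁴ (b = 18.0 mm is the smaller dimension).
Effective length L_e = KL = 0.5×4.85 m = 2425 mm.
Euler critical load P_cr = π²EI/L_e² = π²×201000×16860/2425² = 5689 N.
P_allow = P_cr/n = 5689/2.1 = 2709 N.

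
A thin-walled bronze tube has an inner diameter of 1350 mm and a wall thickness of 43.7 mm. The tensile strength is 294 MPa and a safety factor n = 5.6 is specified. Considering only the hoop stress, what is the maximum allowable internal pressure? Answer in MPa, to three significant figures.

p_allow = 3.40 MPa

σ_allow = 294/5.6 = 52.50 MPa.
σ_h = pD/(2t) → p_allow = 2σ_allow t/D = 2×52.50×43.7/1350 = 3.399 MPa.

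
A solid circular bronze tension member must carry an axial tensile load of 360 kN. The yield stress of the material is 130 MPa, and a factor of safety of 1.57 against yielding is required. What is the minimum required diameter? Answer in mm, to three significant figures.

d = 74.4 mm

Allowable stress σ_allow = 130/1.57 = 82.80 MPa.
Required area A = F/σ_allow = 360000/82.80 = 4348 mm².
A = πd²/4 → d = √(4A/π) = 74.40 mm.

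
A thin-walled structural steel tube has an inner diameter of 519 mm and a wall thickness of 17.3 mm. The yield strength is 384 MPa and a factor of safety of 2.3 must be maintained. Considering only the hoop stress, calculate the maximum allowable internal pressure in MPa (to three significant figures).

p_allow = 11.1 MPa

σ_allow = 384/2.3 = 167.0 MPa.
σ_h = pD/(2t) → p_allow = 2σ_allow t/D = 2×167.0×17.3/519 = 11.13 MPa.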